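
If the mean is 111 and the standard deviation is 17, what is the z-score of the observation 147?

2.1176

Step 1: Recall the z-score formula: z = (x - mu) / sigma
Step 2: Substitute values: z = (147 - 111) / 17
Step 3: z = 36 / 17 = 2.1176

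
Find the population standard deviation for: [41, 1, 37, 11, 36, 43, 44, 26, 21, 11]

14.6523

Step 1: Compute the mean: 27.1
Step 2: Sum of squared deviations from the mean: 2146.9
Step 3: Population variance = 2146.9 / 10 = 214.69
Step 4: Standard deviation = sqrt(214.69) = 14.6523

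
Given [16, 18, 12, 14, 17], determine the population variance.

4.64

Step 1: Compute the mean: (16 + 18 + 12 + 14 + 17) / 5 = 15.4
Step 2: Compute squared deviations from the mean:
  (16 - 15.4)^2 = 0.36
  (18 - 15.4)^2 = 6.76
  (12 - 15.4)^2 = 11.56
  (14 - 15.4)^2 = 1.96
  (17 - 15.4)^2 = 2.56
Step 3: Sum of squared deviations = 23.2
Step 4: Population variance = 23.2 / 5 = 4.64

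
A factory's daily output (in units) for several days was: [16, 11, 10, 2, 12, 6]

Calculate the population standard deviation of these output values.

4.4628

Step 1: Compute the mean: 9.5
Step 2: Sum of squared deviations from the mean: 119.5
Step 3: Population variance = 119.5 / 6 = 19.9167
Step 4: Standard deviation = sqrt(19.9167) = 4.4628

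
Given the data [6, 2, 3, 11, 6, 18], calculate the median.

6

Step 1: Sort the data in ascending order: [2, 3, 6, 6, 11, 18]
Step 2: The number of values is n = 6.
Step 3: Since n is even, the median is the average of positions 3 and 4:
  Median = (6 + 6) / 2 = 6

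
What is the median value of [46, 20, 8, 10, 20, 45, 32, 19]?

20

Step 1: Sort the data in ascending order: [8, 10, 19, 20, 20, 32, 45, 46]
Step 2: The number of values is n = 8.
Step 3: Since n is even, the median is the average of positions 4 and 5:
  Median = (20 + 20) / 2 = 20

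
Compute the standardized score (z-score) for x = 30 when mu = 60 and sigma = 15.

-2

Step 1: Recall the z-score formula: z = (x - mu) / sigma
Step 2: Substitute values: z = (30 - 60) / 15
Step 3: z = -30 / 15 = -2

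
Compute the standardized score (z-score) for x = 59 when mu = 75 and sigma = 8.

-2

Step 1: Recall the z-score formula: z = (x - mu) / sigma
Step 2: Substitute values: z = (59 - 75) / 8
Step 3: z = -16 / 8 = -2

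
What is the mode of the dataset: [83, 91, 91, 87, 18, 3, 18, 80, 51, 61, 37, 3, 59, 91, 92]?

91

Step 1: Count the frequency of each value:
  3: appears 2 time(s)
  18: appears 2 time(s)
  37: appears 1 time(s)
  51: appears 1 time(s)
  59: appears 1 time(s)
  61: appears 1 time(s)
  80: appears 1 time(s)
  83: appears 1 time(s)
  87: appears 1 time(s)
  91: appears 3 time(s)
  92: appears 1 time(s)
Step 2: The value 91 appears most frequently (3 times).
Step 3: Mode = 91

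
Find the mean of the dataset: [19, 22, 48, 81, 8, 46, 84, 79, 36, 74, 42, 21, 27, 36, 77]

46.6667

Step 1: Sum all values: 19 + 22 + 48 + 81 + 8 + 46 + 84 + 79 + 36 + 74 + 42 + 21 + 27 + 36 + 77 = 700
Step 2: Count the number of values: n = 15
Step 3: Mean = sum / n = 700 / 15 = 46.6667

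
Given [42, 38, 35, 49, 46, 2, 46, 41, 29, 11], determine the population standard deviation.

14.9027

Step 1: Compute the mean: 33.9
Step 2: Sum of squared deviations from the mean: 2220.9
Step 3: Population variance = 2220.9 / 10 = 222.09
Step 4: Standard deviation = sqrt(222.09) = 14.9027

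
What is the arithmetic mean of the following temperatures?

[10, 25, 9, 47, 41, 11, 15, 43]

25.125

Step 1: Sum all values: 10 + 25 + 9 + 47 + 41 + 11 + 15 + 43 = 201
Step 2: Count the number of values: n = 8
Step 3: Mean = sum / n = 201 / 8 = 25.125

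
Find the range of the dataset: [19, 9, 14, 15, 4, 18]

15

Step 1: Identify the maximum value: max = 19
Step 2: Identify the minimum value: min = 4
Step 3: Range = max - min = 19 - 4 = 15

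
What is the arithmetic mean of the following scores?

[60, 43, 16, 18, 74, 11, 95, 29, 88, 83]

51.7

Step 1: Sum all values: 60 + 43 + 16 + 18 + 74 + 11 + 95 + 29 + 88 + 83 = 517
Step 2: Count the number of values: n = 10
Step 3: Mean = sum / n = 517 / 10 = 51.7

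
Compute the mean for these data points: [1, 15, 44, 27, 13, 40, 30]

24.2857

Step 1: Sum all values: 1 + 15 + 44 + 27 + 13 + 40 + 30 = 170
Step 2: Count the number of values: n = 7
Step 3: Mean = sum / n = 170 / 7 = 24.2857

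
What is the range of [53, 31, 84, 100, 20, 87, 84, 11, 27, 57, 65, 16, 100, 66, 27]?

89

Step 1: Identify the maximum value: max = 100
Step 2: Identify the minimum value: min = 11
Step 3: Range = max - min = 100 - 11 = 89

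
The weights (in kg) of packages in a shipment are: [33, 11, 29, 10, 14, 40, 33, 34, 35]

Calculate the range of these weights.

30

Step 1: Identify the maximum value: max = 40
Step 2: Identify the minimum value: min = 10
Step 3: Range = max - min = 40 - 10 = 30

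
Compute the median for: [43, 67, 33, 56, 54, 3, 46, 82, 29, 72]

50

Step 1: Sort the data in ascending order: [3, 29, 33, 43, 46, 54, 56, 67, 72, 82]
Step 2: The number of values is n = 10.
Step 3: Since n is even, the median is the average of positions 5 and 6:
  Median = (46 + 54) / 2 = 50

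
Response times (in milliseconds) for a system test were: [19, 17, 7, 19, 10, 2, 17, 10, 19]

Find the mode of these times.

19

Step 1: Count the frequency of each value:
  2: appears 1 time(s)
  7: appears 1 time(s)
  10: appears 2 time(s)
  17: appears 2 time(s)
  19: appears 3 time(s)
Step 2: The value 19 appears most frequently (3 times).
Step 3: Mode = 19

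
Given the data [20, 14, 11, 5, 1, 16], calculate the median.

12.5

Step 1: Sort the data in ascending order: [1, 5, 11, 14, 16, 20]
Step 2: The number of values is n = 6.
Step 3: Since n is even, the median is the average of positions 3 and 4:
  Median = (11 + 14) / 2 = 12.5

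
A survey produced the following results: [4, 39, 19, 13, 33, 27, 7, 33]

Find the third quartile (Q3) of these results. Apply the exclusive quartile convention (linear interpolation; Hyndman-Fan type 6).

33

Step 1: Sort the data: [4, 7, 13, 19, 27, 33, 33, 39]
Step 2: n = 8
Step 3: Using the exclusive quartile method:
  Q1 = 8.5
  Q2 (median) = 23
  Q3 = 33
  IQR = Q3 - Q1 = 33 - 8.5 = 24.5
Step 4: Q3 = 33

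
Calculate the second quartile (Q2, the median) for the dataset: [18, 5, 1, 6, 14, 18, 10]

10

Step 1: Sort the data: [1, 5, 6, 10, 14, 18, 18]
Step 2: n = 7
Step 3: Q2 is the median. Since n is odd, it is the middle value at position 4: 10
Step 4: Q2 = 10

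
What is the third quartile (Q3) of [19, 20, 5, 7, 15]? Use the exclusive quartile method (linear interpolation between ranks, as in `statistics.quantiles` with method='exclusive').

19.5

Step 1: Sort the data: [5, 7, 15, 19, 20]
Step 2: n = 5
Step 3: Using the exclusive quartile method:
  Q1 = 6
  Q2 (median) = 15
  Q3 = 19.5
  IQR = Q3 - Q1 = 19.5 - 6 = 13.5
Step 4: Q3 = 19.5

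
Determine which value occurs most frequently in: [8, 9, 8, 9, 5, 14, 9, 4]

9

Step 1: Count the frequency of each value:
  4: appears 1 time(s)
  5: appears 1 time(s)
  8: appears 2 time(s)
  9: appears 3 time(s)
  14: appears 1 time(s)
Step 2: The value 9 appears most frequently (3 times).
Step 3: Mode = 9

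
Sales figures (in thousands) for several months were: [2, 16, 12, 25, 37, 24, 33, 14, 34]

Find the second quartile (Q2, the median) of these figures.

24

Step 1: Sort the data: [2, 12, 14, 16, 24, 25, 33, 34, 37]
Step 2: n = 9
Step 3: Q2 is the median. Since n is odd, it is the middle value at position 5: 24
Step 4: Q2 = 24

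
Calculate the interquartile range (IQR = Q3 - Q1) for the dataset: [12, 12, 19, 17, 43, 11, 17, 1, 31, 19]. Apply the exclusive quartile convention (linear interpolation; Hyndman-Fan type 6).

10.25

Step 1: Sort the data: [1, 11, 12, 12, 17, 17, 19, 19, 31, 43]
Step 2: n = 10
Step 3: Using the exclusive quartile method:
  Q1 = 11.75
  Q2 (median) = 17
  Q3 = 22
  IQR = Q3 - Q1 = 22 - 11.75 = 10.25
Step 4: IQR = 10.25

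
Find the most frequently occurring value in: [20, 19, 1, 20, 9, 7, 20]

20

Step 1: Count the frequency of each value:
  1: appears 1 time(s)
  7: appears 1 time(s)
  9: appears 1 time(s)
  19: appears 1 time(s)
  20: appears 3 time(s)
Step 2: The value 20 appears most frequently (3 times).
Step 3: Mode = 20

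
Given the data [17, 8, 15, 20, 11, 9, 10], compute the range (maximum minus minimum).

12

Step 1: Identify the maximum value: max = 20
Step 2: Identify the minimum value: min = 8
Step 3: Range = max - min = 20 - 8 = 12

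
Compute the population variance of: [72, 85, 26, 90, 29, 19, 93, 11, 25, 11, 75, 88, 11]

1105.8225

Step 1: Compute the mean: (72 + 85 + 26 + 90 + 29 + 19 + 93 + 11 + 25 + 11 + 75 + 88 + 11) / 13 = 48.8462
Step 2: Compute squared deviations from the mean:
  (72 - 48.8462)^2 = 536.1006
  (85 - 48.8462)^2 = 1307.1006
  (26 - 48.8462)^2 = 521.9467
  (90 - 48.8462)^2 = 1693.6391
  (29 - 48.8462)^2 = 393.8698
  (19 - 48.8462)^2 = 890.7929
  (93 - 48.8462)^2 = 1949.5621
  (11 - 48.8462)^2 = 1432.3314
  (25 - 48.8462)^2 = 568.6391
  (11 - 48.8462)^2 = 1432.3314
  (75 - 48.8462)^2 = 684.0237
  (88 - 48.8462)^2 = 1533.0237
  (11 - 48.8462)^2 = 1432.3314
Step 3: Sum of squared deviations = 14375.6923
Step 4: Population variance = 14375.6923 / 13 = 1105.8225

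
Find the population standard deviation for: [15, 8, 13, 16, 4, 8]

4.3076

Step 1: Compute the mean: 10.6667
Step 2: Sum of squared deviations from the mean: 111.3333
Step 3: Population variance = 111.3333 / 6 = 18.5556
Step 4: Standard deviation = sqrt(18.5556) = 4.3076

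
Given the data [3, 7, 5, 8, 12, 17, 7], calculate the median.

7

Step 1: Sort the data in ascending order: [3, 5, 7, 7, 8, 12, 17]
Step 2: The number of values is n = 7.
Step 3: Since n is odd, the median is the middle value at position 4: 7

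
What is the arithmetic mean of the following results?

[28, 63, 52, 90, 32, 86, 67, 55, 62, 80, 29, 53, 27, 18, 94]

55.7333

Step 1: Sum all values: 28 + 63 + 52 + 90 + 32 + 86 + 67 + 55 + 62 + 80 + 29 + 53 + 27 + 18 + 94 = 836
Step 2: Count the number of values: n = 15
Step 3: Mean = sum / n = 836 / 15 = 55.7333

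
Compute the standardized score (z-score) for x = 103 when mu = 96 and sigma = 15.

0.4667

Step 1: Recall the z-score formula: z = (x - mu) / sigma
Step 2: Substitute values: z = (103 - 96) / 15
Step 3: z = 7 / 15 = 0.4667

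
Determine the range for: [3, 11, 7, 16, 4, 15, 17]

14

Step 1: Identify the maximum value: max = 17
Step 2: Identify the minimum value: min = 3
Step 3: Range = max - min = 17 - 3 = 14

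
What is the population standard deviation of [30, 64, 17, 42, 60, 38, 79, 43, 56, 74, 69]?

18.6157

Step 1: Compute the mean: 52
Step 2: Sum of squared deviations from the mean: 3812
Step 3: Population variance = 3812 / 11 = 346.5455
Step 4: Standard deviation = sqrt(346.5455) = 18.6157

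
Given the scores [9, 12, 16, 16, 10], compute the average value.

12.6

Step 1: Sum all values: 9 + 12 + 16 + 16 + 10 = 63
Step 2: Count the number of values: n = 5
Step 3: Mean = sum / n = 63 / 5 = 12.6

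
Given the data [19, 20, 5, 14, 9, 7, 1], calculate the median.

9

Step 1: Sort the data in ascending order: [1, 5, 7, 9, 14, 19, 20]
Step 2: The number of values is n = 7.
Step 3: Since n is odd, the median is the middle value at position 4: 9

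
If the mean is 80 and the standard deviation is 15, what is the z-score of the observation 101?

1.4

Step 1: Recall the z-score formula: z = (x - mu) / sigma
Step 2: Substitute values: z = (101 - 80) / 15
Step 3: z = 21 / 15 = 1.4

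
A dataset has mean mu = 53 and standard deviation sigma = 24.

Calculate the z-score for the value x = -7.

-2.5

Step 1: Recall the z-score formula: z = (x - mu) / sigma
Step 2: Substitute values: z = (-7 - 53) / 24
Step 3: z = -60 / 24 = -2.5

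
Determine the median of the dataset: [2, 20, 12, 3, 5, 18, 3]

5

Step 1: Sort the data in ascending order: [2, 3, 3, 5, 12, 18, 20]
Step 2: The number of values is n = 7.
Step 3: Since n is odd, the median is the middle value at position 4: 5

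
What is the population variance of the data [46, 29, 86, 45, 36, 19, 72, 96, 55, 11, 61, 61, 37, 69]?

558.2296

Step 1: Compute the mean: (46 + 29 + 86 + 45 + 36 + 19 + 72 + 96 + 55 + 11 + 61 + 61 + 37 + 69) / 14 = 51.6429
Step 2: Compute squared deviations from the mean:
  (46 - 51.6429)^2 = 31.8418
  (29 - 51.6429)^2 = 512.699
  (86 - 51.6429)^2 = 1180.4133
  (45 - 51.6429)^2 = 44.1276
  (36 - 51.6429)^2 = 244.699
  (19 - 51.6429)^2 = 1065.5561
  (72 - 51.6429)^2 = 414.4133
  (96 - 51.6429)^2 = 1967.5561
  (55 - 51.6429)^2 = 11.2704
  (11 - 51.6429)^2 = 1651.8418
  (61 - 51.6429)^2 = 87.5561
  (61 - 51.6429)^2 = 87.5561
  (37 - 51.6429)^2 = 214.4133
  (69 - 51.6429)^2 = 301.2704
Step 3: Sum of squared deviations = 7815.2143
Step 4: Population variance = 7815.2143 / 14 = 558.2296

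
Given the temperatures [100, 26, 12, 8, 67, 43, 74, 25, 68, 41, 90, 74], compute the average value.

52.3333

Step 1: Sum all values: 100 + 26 + 12 + 8 + 67 + 43 + 74 + 25 + 68 + 41 + 90 + 74 = 628
Step 2: Count the number of values: n = 12
Step 3: Mean = sum / n = 628 / 12 = 52.3333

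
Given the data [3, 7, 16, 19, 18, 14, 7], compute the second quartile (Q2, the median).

14

Step 1: Sort the data: [3, 7, 7, 14, 16, 18, 19]
Step 2: n = 7
Step 3: Q2 is the median. Since n is odd, it is the middle value at position 4: 14
Step 4: Q2 = 14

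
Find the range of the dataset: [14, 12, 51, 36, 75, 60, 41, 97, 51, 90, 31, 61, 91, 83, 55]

85

Step 1: Identify the maximum value: max = 97
Step 2: Identify the minimum value: min = 12
Step 3: Range = max - min = 97 - 12 = 85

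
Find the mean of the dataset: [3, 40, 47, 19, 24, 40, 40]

30.4286

Step 1: Sum all values: 3 + 40 + 47 + 19 + 24 + 40 + 40 = 213
Step 2: Count the number of values: n = 7
Step 3: Mean = sum / n = 213 / 7 = 30.4286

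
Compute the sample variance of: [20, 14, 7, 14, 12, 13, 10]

16.1429

Step 1: Compute the mean: (20 + 14 + 7 + 14 + 12 + 13 + 10) / 7 = 12.8571
Step 2: Compute squared deviations from the mean:
  (20 - 12.8571)^2 = 51.0204
  (14 - 12.8571)^2 = 1.3061
  (7 - 12.8571)^2 = 34.3061
  (14 - 12.8571)^2 = 1.3061
  (12 - 12.8571)^2 = 0.7347
  (13 - 12.8571)^2 = 0.0204
  (10 - 12.8571)^2 = 8.1633
Step 3: Sum of squared deviations = 96.8571
Step 4: Sample variance = 96.8571 / 6 = 16.1429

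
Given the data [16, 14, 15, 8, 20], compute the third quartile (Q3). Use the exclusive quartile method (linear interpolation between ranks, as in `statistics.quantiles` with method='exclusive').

18

Step 1: Sort the data: [8, 14, 15, 16, 20]
Step 2: n = 5
Step 3: Using the exclusive quartile method:
  Q1 = 11
  Q2 (median) = 15
  Q3 = 18
  IQR = Q3 - Q1 = 18 - 11 = 7
Step 4: Q3 = 18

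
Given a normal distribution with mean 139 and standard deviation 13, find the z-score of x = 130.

-0.6923

Step 1: Recall the z-score formula: z = (x - mu) / sigma
Step 2: Substitute values: z = (130 - 139) / 13
Step 3: z = -9 / 13 = -0.6923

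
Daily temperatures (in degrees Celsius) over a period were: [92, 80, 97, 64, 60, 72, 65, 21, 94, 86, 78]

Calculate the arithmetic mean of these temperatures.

73.5455

Step 1: Sum all values: 92 + 80 + 97 + 64 + 60 + 72 + 65 + 21 + 94 + 86 + 78 = 809
Step 2: Count the number of values: n = 11
Step 3: Mean = sum / n = 809 / 11 = 73.5455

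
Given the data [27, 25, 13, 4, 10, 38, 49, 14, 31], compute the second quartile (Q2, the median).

25

Step 1: Sort the data: [4, 10, 13, 14, 25, 27, 31, 38, 49]
Step 2: n = 9
Step 3: Q2 is the median. Since n is odd, it is the middle value at position 5: 25
Step 4: Q2 = 25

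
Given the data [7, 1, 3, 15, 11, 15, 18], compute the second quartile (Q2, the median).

11

Step 1: Sort the data: [1, 3, 7, 11, 15, 15, 18]
Step 2: n = 7
Step 3: Q2 is the median. Since n is odd, it is the middle value at position 4: 11
Step 4: Q2 = 11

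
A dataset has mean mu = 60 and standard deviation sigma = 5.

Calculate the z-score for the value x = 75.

3

Step 1: Recall the z-score formula: z = (x - mu) / sigma
Step 2: Substitute values: z = (75 - 60) / 5
Step 3: z = 15 / 5 = 3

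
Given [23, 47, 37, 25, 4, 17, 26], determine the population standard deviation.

12.7375

Step 1: Compute the mean: 25.5714
Step 2: Sum of squared deviations from the mean: 1135.7143
Step 3: Population variance = 1135.7143 / 7 = 162.2449
Step 4: Standard deviation = sqrt(162.2449) = 12.7375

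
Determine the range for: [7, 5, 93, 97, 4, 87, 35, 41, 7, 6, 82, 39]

93

Step 1: Identify the maximum value: max = 97
Step 2: Identify the minimum value: min = 4
Step 3: Range = max - min = 97 - 4 = 93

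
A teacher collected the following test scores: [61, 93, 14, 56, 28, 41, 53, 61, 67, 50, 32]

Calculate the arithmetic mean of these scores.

50.5455

Step 1: Sum all values: 61 + 93 + 14 + 56 + 28 + 41 + 53 + 61 + 67 + 50 + 32 = 556
Step 2: Count the number of values: n = 11
Step 3: Mean = sum / n = 556 / 11 = 50.5455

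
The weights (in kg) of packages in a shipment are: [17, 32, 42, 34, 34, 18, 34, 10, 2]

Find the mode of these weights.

34

Step 1: Count the frequency of each value:
  2: appears 1 time(s)
  10: appears 1 time(s)
  17: appears 1 time(s)
  18: appears 1 time(s)
  32: appears 1 time(s)
  34: appears 3 time(s)
  42: appears 1 time(s)
Step 2: The value 34 appears most frequently (3 times).
Step 3: Mode = 34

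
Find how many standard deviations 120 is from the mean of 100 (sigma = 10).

2

Step 1: Recall the z-score formula: z = (x - mu) / sigma
Step 2: Substitute values: z = (120 - 100) / 10
Step 3: z = 20 / 10 = 2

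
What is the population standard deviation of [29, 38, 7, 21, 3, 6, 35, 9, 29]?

12.8496

Step 1: Compute the mean: 19.6667
Step 2: Sum of squared deviations from the mean: 1486
Step 3: Population variance = 1486 / 9 = 165.1111
Step 4: Standard deviation = sqrt(165.1111) = 12.8496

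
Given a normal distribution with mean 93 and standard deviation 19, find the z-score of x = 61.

-1.6842

Step 1: Recall the z-score formula: z = (x - mu) / sigma
Step 2: Substitute values: z = (61 - 93) / 19
Step 3: z = -32 / 19 = -1.6842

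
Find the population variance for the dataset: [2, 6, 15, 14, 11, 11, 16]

22.2041

Step 1: Compute the mean: (2 + 6 + 15 + 14 + 11 + 11 + 16) / 7 = 10.7143
Step 2: Compute squared deviations from the mean:
  (2 - 10.7143)^2 = 75.9388
  (6 - 10.7143)^2 = 22.2245
  (15 - 10.7143)^2 = 18.3673
  (14 - 10.7143)^2 = 10.7959
  (11 - 10.7143)^2 = 0.0816
  (11 - 10.7143)^2 = 0.0816
  (16 - 10.7143)^2 = 27.9388
Step 3: Sum of squared deviations = 155.4286
Step 4: Population variance = 155.4286 / 7 = 22.2041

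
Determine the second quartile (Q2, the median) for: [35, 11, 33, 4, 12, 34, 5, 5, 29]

12

Step 1: Sort the data: [4, 5, 5, 11, 12, 29, 33, 34, 35]
Step 2: n = 9
Step 3: Q2 is the median. Since n is odd, it is the middle value at position 5: 12
Step 4: Q2 = 12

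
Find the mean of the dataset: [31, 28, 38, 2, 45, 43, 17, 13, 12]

25.4444

Step 1: Sum all values: 31 + 28 + 38 + 2 + 45 + 43 + 17 + 13 + 12 = 229
Step 2: Count the number of values: n = 9
Step 3: Mean = sum / n = 229 / 9 = 25.4444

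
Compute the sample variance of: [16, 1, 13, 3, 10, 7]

33.4667

Step 1: Compute the mean: (16 + 1 + 13 + 3 + 10 + 7) / 6 = 8.3333
Step 2: Compute squared deviations from the mean:
  (16 - 8.3333)^2 = 58.7778
  (1 - 8.3333)^2 = 53.7778
  (13 - 8.3333)^2 = 21.7778
  (3 - 8.3333)^2 = 28.4444
  (10 - 8.3333)^2 = 2.7778
  (7 - 8.3333)^2 = 1.7778
Step 3: Sum of squared deviations = 167.3333
Step 4: Sample variance = 167.3333 / 5 = 33.4667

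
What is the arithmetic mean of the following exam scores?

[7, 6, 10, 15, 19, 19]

12.6667

Step 1: Sum all values: 7 + 6 + 10 + 15 + 19 + 19 = 76
Step 2: Count the number of values: n = 6
Step 3: Mean = sum / n = 76 / 6 = 12.6667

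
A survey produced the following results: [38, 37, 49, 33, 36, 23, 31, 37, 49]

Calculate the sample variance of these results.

67.25

Step 1: Compute the mean: (38 + 37 + 49 + 33 + 36 + 23 + 31 + 37 + 49) / 9 = 37
Step 2: Compute squared deviations from the mean:
  (38 - 37)^2 = 1
  (37 - 37)^2 = 0
  (49 - 37)^2 = 144
  (33 - 37)^2 = 16
  (36 - 37)^2 = 1
  (23 - 37)^2 = 196
  (31 - 37)^2 = 36
  (37 - 37)^2 = 0
  (49 - 37)^2 = 144
Step 3: Sum of squared deviations = 538
Step 4: Sample variance = 538 / 8 = 67.25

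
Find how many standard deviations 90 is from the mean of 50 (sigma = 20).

2

Step 1: Recall the z-score formula: z = (x - mu) / sigma
Step 2: Substitute values: z = (90 - 50) / 20
Step 3: z = 40 / 20 = 2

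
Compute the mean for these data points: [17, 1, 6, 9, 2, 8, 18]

8.7143

Step 1: Sum all values: 17 + 1 + 6 + 9 + 2 + 8 + 18 = 61
Step 2: Count the number of values: n = 7
Step 3: Mean = sum / n = 61 / 7 = 8.7143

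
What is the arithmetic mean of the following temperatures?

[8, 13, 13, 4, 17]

11

Step 1: Sum all values: 8 + 13 + 13 + 4 + 17 = 55
Step 2: Count the number of values: n = 5
Step 3: Mean = sum / n = 55 / 5 = 11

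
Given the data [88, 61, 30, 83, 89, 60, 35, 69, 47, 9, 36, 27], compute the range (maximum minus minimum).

80

Step 1: Identify the maximum value: max = 89
Step 2: Identify the minimum value: min = 9
Step 3: Range = max - min = 89 - 9 = 80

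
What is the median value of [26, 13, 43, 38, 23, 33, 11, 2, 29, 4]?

24.5

Step 1: Sort the data in ascending order: [2, 4, 11, 13, 23, 26, 29, 33, 38, 43]
Step 2: The number of values is n = 10.
Step 3: Since n is even, the median is the average of positions 5 and 6:
  Median = (23 + 26) / 2 = 24.5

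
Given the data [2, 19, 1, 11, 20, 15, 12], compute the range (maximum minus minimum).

19

Step 1: Identify the maximum value: max = 20
Step 2: Identify the minimum value: min = 1
Step 3: Range = max - min = 20 - 1 = 19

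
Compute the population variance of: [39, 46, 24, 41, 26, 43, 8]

160.2449

Step 1: Compute the mean: (39 + 46 + 24 + 41 + 26 + 43 + 8) / 7 = 32.4286
Step 2: Compute squared deviations from the mean:
  (39 - 32.4286)^2 = 43.1837
  (46 - 32.4286)^2 = 184.1837
  (24 - 32.4286)^2 = 71.0408
  (41 - 32.4286)^2 = 73.4694
  (26 - 32.4286)^2 = 41.3265
  (43 - 32.4286)^2 = 111.7551
  (8 - 32.4286)^2 = 596.7551
Step 3: Sum of squared deviations = 1121.7143
Step 4: Population variance = 1121.7143 / 7 = 160.2449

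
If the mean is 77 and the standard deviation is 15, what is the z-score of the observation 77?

0

Step 1: Recall the z-score formula: z = (x - mu) / sigma
Step 2: Substitute values: z = (77 - 77) / 15
Step 3: z = 0 / 15 = 0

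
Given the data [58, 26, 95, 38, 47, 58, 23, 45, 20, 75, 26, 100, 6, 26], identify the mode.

26

Step 1: Count the frequency of each value:
  6: appears 1 time(s)
  20: appears 1 time(s)
  23: appears 1 time(s)
  26: appears 3 time(s)
  38: appears 1 time(s)
  45: appears 1 time(s)
  47: appears 1 time(s)
  58: appears 2 time(s)
  75: appears 1 time(s)
  95: appears 1 time(s)
  100: appears 1 time(s)
Step 2: The value 26 appears most frequently (3 times).
Step 3: Mode = 26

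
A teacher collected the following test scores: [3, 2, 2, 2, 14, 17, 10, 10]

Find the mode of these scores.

2

Step 1: Count the frequency of each value:
  2: appears 3 time(s)
  3: appears 1 time(s)
  10: appears 2 time(s)
  14: appears 1 time(s)
  17: appears 1 time(s)
Step 2: The value 2 appears most frequently (3 times).
Step 3: Mode = 2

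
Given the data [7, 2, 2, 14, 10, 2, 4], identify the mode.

2

Step 1: Count the frequency of each value:
  2: appears 3 time(s)
  4: appears 1 time(s)
  7: appears 1 time(s)
  10: appears 1 time(s)
  14: appears 1 time(s)
Step 2: The value 2 appears most frequently (3 times).
Step 3: Mode = 2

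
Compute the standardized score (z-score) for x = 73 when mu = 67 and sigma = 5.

1.2

Step 1: Recall the z-score formula: z = (x - mu) / sigma
Step 2: Substitute values: z = (73 - 67) / 5
Step 3: z = 6 / 5 = 1.2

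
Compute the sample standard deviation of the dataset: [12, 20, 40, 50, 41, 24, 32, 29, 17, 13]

12.891

Step 1: Compute the mean: 27.8
Step 2: Sum of squared deviations from the mean: 1495.6
Step 3: Sample variance = 1495.6 / 9 = 166.1778
Step 4: Standard deviation = sqrt(166.1778) = 12.891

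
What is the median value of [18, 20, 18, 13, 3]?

18

Step 1: Sort the data in ascending order: [3, 13, 18, 18, 20]
Step 2: The number of values is n = 5.
Step 3: Since n is odd, the median is the middle value at position 3: 18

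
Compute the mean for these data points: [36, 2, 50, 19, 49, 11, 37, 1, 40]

27.2222

Step 1: Sum all values: 36 + 2 + 50 + 19 + 49 + 11 + 37 + 1 + 40 = 245
Step 2: Count the number of values: n = 9
Step 3: Mean = sum / n = 245 / 9 = 27.2222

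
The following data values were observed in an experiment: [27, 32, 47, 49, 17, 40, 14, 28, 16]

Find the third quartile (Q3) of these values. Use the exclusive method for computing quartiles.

43.5

Step 1: Sort the data: [14, 16, 17, 27, 28, 32, 40, 47, 49]
Step 2: n = 9
Step 3: Using the exclusive quartile method:
  Q1 = 16.5
  Q2 (median) = 28
  Q3 = 43.5
  IQR = Q3 - Q1 = 43.5 - 16.5 = 27
Step 4: Q3 = 43.5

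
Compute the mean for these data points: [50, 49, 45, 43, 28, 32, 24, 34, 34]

37.6667

Step 1: Sum all values: 50 + 49 + 45 + 43 + 28 + 32 + 24 + 34 + 34 = 339
Step 2: Count the number of values: n = 9
Step 3: Mean = sum / n = 339 / 9 = 37.6667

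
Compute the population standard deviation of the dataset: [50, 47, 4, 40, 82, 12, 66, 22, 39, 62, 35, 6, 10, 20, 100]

27.7577

Step 1: Compute the mean: 39.6667
Step 2: Sum of squared deviations from the mean: 11557.3333
Step 3: Population variance = 11557.3333 / 15 = 770.4889
Step 4: Standard deviation = sqrt(770.4889) = 27.7577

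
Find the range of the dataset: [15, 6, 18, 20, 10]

14

Step 1: Identify the maximum value: max = 20
Step 2: Identify the minimum value: min = 6
Step 3: Range = max - min = 20 - 6 = 14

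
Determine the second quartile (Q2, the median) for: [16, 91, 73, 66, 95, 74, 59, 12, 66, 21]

66

Step 1: Sort the data: [12, 16, 21, 59, 66, 66, 73, 74, 91, 95]
Step 2: n = 10
Step 3: Q2 is the median. Since n is even, it is the average of the values at positions 5 and 6:
  Q2 = (66 + 66) / 2 = 66
Step 4: Q2 = 66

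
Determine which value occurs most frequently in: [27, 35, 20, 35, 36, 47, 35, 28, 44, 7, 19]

35

Step 1: Count the frequency of each value:
  7: appears 1 time(s)
  19: appears 1 time(s)
  20: appears 1 time(s)
  27: appears 1 time(s)
  28: appears 1 time(s)
  35: appears 3 time(s)
  36: appears 1 time(s)
  44: appears 1 time(s)
  47: appears 1 time(s)
Step 2: The value 35 appears most frequently (3 times).
Step 3: Mode = 35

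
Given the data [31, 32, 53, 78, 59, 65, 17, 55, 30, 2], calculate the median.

42.5

Step 1: Sort the data in ascending order: [2, 17, 30, 31, 32, 53, 55, 59, 65, 78]
Step 2: The number of values is n = 10.
Step 3: Since n is even, the median is the average of positions 5 and 6:
  Median = (32 + 53) / 2 = 42.5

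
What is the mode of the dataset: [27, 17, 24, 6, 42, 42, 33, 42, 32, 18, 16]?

42

Step 1: Count the frequency of each value:
  6: appears 1 time(s)
  16: appears 1 time(s)
  17: appears 1 time(s)
  18: appears 1 time(s)
  24: appears 1 time(s)
  27: appears 1 time(s)
  32: appears 1 time(s)
  33: appears 1 time(s)
  42: appears 3 time(s)
Step 2: The value 42 appears most frequently (3 times).
Step 3: Mode = 42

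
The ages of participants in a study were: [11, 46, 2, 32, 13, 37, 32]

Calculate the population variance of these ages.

221.6327

Step 1: Compute the mean: (11 + 46 + 2 + 32 + 13 + 37 + 32) / 7 = 24.7143
Step 2: Compute squared deviations from the mean:
  (11 - 24.7143)^2 = 188.0816
  (46 - 24.7143)^2 = 453.0816
  (2 - 24.7143)^2 = 515.9388
  (32 - 24.7143)^2 = 53.0816
  (13 - 24.7143)^2 = 137.2245
  (37 - 24.7143)^2 = 150.9388
  (32 - 24.7143)^2 = 53.0816
Step 3: Sum of squared deviations = 1551.4286
Step 4: Population variance = 1551.4286 / 7 = 221.6327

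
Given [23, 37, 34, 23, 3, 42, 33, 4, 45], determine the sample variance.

233.8611

Step 1: Compute the mean: (23 + 37 + 34 + 23 + 3 + 42 + 33 + 4 + 45) / 9 = 27.1111
Step 2: Compute squared deviations from the mean:
  (23 - 27.1111)^2 = 16.9012
  (37 - 27.1111)^2 = 97.7901
  (34 - 27.1111)^2 = 47.4568
  (23 - 27.1111)^2 = 16.9012
  (3 - 27.1111)^2 = 581.3457
  (42 - 27.1111)^2 = 221.679
  (33 - 27.1111)^2 = 34.679
  (4 - 27.1111)^2 = 534.1235
  (45 - 27.1111)^2 = 320.0123
Step 3: Sum of squared deviations = 1870.8889
Step 4: Sample variance = 1870.8889 / 8 = 233.8611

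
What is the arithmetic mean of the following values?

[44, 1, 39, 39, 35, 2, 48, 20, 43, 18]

28.9

Step 1: Sum all values: 44 + 1 + 39 + 39 + 35 + 2 + 48 + 20 + 43 + 18 = 289
Step 2: Count the number of values: n = 10
Step 3: Mean = sum / n = 289 / 10 = 28.9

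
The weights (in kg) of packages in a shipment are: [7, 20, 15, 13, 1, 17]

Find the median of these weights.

14

Step 1: Sort the data in ascending order: [1, 7, 13, 15, 17, 20]
Step 2: The number of values is n = 6.
Step 3: Since n is even, the median is the average of positions 3 and 4:
  Median = (13 + 15) / 2 = 14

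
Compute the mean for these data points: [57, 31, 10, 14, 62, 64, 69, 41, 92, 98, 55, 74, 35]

54

Step 1: Sum all values: 57 + 31 + 10 + 14 + 62 + 64 + 69 + 41 + 92 + 98 + 55 + 74 + 35 = 702
Step 2: Count the number of values: n = 13
Step 3: Mean = sum / n = 702 / 13 = 54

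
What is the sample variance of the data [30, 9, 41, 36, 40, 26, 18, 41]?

139.8393

Step 1: Compute the mean: (30 + 9 + 41 + 36 + 40 + 26 + 18 + 41) / 8 = 30.125
Step 2: Compute squared deviations from the mean:
  (30 - 30.125)^2 = 0.0156
  (9 - 30.125)^2 = 446.2656
  (41 - 30.125)^2 = 118.2656
  (36 - 30.125)^2 = 34.5156
  (40 - 30.125)^2 = 97.5156
  (26 - 30.125)^2 = 17.0156
  (18 - 30.125)^2 = 147.0156
  (41 - 30.125)^2 = 118.2656
Step 3: Sum of squared deviations = 978.875
Step 4: Sample variance = 978.875 / 7 = 139.8393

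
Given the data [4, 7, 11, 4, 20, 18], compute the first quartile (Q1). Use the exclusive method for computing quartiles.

4

Step 1: Sort the data: [4, 4, 7, 11, 18, 20]
Step 2: n = 6
Step 3: Using the exclusive quartile method:
  Q1 = 4
  Q2 (median) = 9
  Q3 = 18.5
  IQR = Q3 - Q1 = 18.5 - 4 = 14.5
Step 4: Q1 = 4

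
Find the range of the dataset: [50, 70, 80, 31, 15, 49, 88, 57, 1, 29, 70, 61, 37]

87

Step 1: Identify the maximum value: max = 88
Step 2: Identify the minimum value: min = 1
Step 3: Range = max - min = 88 - 1 = 87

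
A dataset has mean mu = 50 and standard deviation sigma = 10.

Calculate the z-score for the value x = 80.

3

Step 1: Recall the z-score formula: z = (x - mu) / sigma
Step 2: Substitute values: z = (80 - 50) / 10
Step 3: z = 30 / 10 = 3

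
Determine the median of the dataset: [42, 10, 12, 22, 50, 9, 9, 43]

17

Step 1: Sort the data in ascending order: [9, 9, 10, 12, 22, 42, 43, 50]
Step 2: The number of values is n = 8.
Step 3: Since n is even, the median is the average of positions 4 and 5:
  Median = (12 + 22) / 2 = 17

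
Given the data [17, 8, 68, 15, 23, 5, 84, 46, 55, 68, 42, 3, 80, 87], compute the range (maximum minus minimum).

84

Step 1: Identify the maximum value: max = 87
Step 2: Identify the minimum value: min = 3
Step 3: Range = max - min = 87 - 3 = 84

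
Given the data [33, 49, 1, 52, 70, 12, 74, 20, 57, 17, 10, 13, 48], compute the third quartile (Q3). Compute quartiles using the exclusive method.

54.5

Step 1: Sort the data: [1, 10, 12, 13, 17, 20, 33, 48, 49, 52, 57, 70, 74]
Step 2: n = 13
Step 3: Using the exclusive quartile method:
  Q1 = 12.5
  Q2 (median) = 33
  Q3 = 54.5
  IQR = Q3 - Q1 = 54.5 - 12.5 = 42
Step 4: Q3 = 54.5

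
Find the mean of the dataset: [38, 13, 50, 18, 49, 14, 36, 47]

33.125

Step 1: Sum all values: 38 + 13 + 50 + 18 + 49 + 14 + 36 + 47 = 265
Step 2: Count the number of values: n = 8
Step 3: Mean = sum / n = 265 / 8 = 33.125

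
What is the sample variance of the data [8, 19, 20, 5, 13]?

43.5

Step 1: Compute the mean: (8 + 19 + 20 + 5 + 13) / 5 = 13
Step 2: Compute squared deviations from the mean:
  (8 - 13)^2 = 25
  (19 - 13)^2 = 36
  (20 - 13)^2 = 49
  (5 - 13)^2 = 64
  (13 - 13)^2 = 0
Step 3: Sum of squared deviations = 174
Step 4: Sample variance = 174 / 4 = 43.5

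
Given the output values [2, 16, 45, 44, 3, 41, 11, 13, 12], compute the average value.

20.7778

Step 1: Sum all values: 2 + 16 + 45 + 44 + 3 + 41 + 11 + 13 + 12 = 187
Step 2: Count the number of values: n = 9
Step 3: Mean = sum / n = 187 / 9 = 20.7778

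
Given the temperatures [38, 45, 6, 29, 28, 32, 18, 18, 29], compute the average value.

27

Step 1: Sum all values: 38 + 45 + 6 + 29 + 28 + 32 + 18 + 18 + 29 = 243
Step 2: Count the number of values: n = 9
Step 3: Mean = sum / n = 243 / 9 = 27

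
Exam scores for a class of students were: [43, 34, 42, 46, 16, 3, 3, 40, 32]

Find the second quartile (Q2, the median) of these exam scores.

34

Step 1: Sort the data: [3, 3, 16, 32, 34, 40, 42, 43, 46]
Step 2: n = 9
Step 3: Q2 is the median. Since n is odd, it is the middle value at position 5: 34
Step 4: Q2 = 34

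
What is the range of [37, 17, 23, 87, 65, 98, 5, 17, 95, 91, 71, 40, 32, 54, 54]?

93

Step 1: Identify the maximum value: max = 98
Step 2: Identify the minimum value: min = 5
Step 3: Range = max - min = 98 - 5 = 93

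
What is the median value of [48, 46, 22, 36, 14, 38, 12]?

36

Step 1: Sort the data in ascending order: [12, 14, 22, 36, 38, 46, 48]
Step 2: The number of values is n = 7.
Step 3: Since n is odd, the median is the middle value at position 4: 36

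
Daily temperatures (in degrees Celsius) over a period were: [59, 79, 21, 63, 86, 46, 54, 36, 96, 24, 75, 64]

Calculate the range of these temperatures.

75

Step 1: Identify the maximum value: max = 96
Step 2: Identify the minimum value: min = 21
Step 3: Range = max - min = 96 - 21 = 75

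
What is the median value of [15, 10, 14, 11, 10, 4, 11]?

11

Step 1: Sort the data in ascending order: [4, 10, 10, 11, 11, 14, 15]
Step 2: The number of values is n = 7.
Step 3: Since n is odd, the median is the middle value at position 4: 11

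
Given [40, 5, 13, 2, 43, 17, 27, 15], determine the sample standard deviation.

15.1634

Step 1: Compute the mean: 20.25
Step 2: Sum of squared deviations from the mean: 1609.5
Step 3: Sample variance = 1609.5 / 7 = 229.9286
Step 4: Standard deviation = sqrt(229.9286) = 15.1634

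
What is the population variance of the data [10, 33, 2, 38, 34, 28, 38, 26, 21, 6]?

160.44

Step 1: Compute the mean: (10 + 33 + 2 + 38 + 34 + 28 + 38 + 26 + 21 + 6) / 10 = 23.6
Step 2: Compute squared deviations from the mean:
  (10 - 23.6)^2 = 184.96
  (33 - 23.6)^2 = 88.36
  (2 - 23.6)^2 = 466.56
  (38 - 23.6)^2 = 207.36
  (34 - 23.6)^2 = 108.16
  (28 - 23.6)^2 = 19.36
  (38 - 23.6)^2 = 207.36
  (26 - 23.6)^2 = 5.76
  (21 - 23.6)^2 = 6.76
  (6 - 23.6)^2 = 309.76
Step 3: Sum of squared deviations = 1604.4
Step 4: Population variance = 1604.4 / 10 = 160.44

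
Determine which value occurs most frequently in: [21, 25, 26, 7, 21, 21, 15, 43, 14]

21

Step 1: Count the frequency of each value:
  7: appears 1 time(s)
  14: appears 1 time(s)
  15: appears 1 time(s)
  21: appears 3 time(s)
  25: appears 1 time(s)
  26: appears 1 time(s)
  43: appears 1 time(s)
Step 2: The value 21 appears most frequently (3 times).
Step 3: Mode = 21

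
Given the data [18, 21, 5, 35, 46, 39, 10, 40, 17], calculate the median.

21

Step 1: Sort the data in ascending order: [5, 10, 17, 18, 21, 35, 39, 40, 46]
Step 2: The number of values is n = 9.
Step 3: Since n is odd, the median is the middle value at position 5: 21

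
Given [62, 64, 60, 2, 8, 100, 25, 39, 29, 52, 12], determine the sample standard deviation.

29.6439

Step 1: Compute the mean: 41.1818
Step 2: Sum of squared deviations from the mean: 8787.6364
Step 3: Sample variance = 8787.6364 / 10 = 878.7636
Step 4: Standard deviation = sqrt(878.7636) = 29.6439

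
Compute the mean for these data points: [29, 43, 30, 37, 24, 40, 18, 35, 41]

33

Step 1: Sum all values: 29 + 43 + 30 + 37 + 24 + 40 + 18 + 35 + 41 = 297
Step 2: Count the number of values: n = 9
Step 3: Mean = sum / n = 297 / 9 = 33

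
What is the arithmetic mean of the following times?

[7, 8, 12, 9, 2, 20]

9.6667

Step 1: Sum all values: 7 + 8 + 12 + 9 + 2 + 20 = 58
Step 2: Count the number of values: n = 6
Step 3: Mean = sum / n = 58 / 6 = 9.6667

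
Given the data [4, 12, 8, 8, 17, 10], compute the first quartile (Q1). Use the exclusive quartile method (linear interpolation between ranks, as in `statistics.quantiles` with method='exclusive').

7

Step 1: Sort the data: [4, 8, 8, 10, 12, 17]
Step 2: n = 6
Step 3: Using the exclusive quartile method:
  Q1 = 7
  Q2 (median) = 9
  Q3 = 13.25
  IQR = Q3 - Q1 = 13.25 - 7 = 6.25
Step 4: Q1 = 7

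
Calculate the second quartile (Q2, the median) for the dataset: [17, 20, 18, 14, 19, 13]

17.5

Step 1: Sort the data: [13, 14, 17, 18, 19, 20]
Step 2: n = 6
Step 3: Q2 is the median. Since n is even, it is the average of the values at positions 3 and 4:
  Q2 = (17 + 18) / 2 = 17.5
Step 4: Q2 = 17.5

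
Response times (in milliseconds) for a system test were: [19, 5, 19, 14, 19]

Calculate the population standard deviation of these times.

5.4553

Step 1: Compute the mean: 15.2
Step 2: Sum of squared deviations from the mean: 148.8
Step 3: Population variance = 148.8 / 5 = 29.76
Step 4: Standard deviation = sqrt(29.76) = 5.4553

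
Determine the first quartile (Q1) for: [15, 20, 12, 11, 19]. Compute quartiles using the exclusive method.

11.5

Step 1: Sort the data: [11, 12, 15, 19, 20]
Step 2: n = 5
Step 3: Using the exclusive quartile method:
  Q1 = 11.5
  Q2 (median) = 15
  Q3 = 19.5
  IQR = Q3 - Q1 = 19.5 - 11.5 = 8
Step 4: Q1 = 11.5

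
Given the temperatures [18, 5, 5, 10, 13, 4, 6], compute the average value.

8.7143

Step 1: Sum all values: 18 + 5 + 5 + 10 + 13 + 4 + 6 = 61
Step 2: Count the number of values: n = 7
Step 3: Mean = sum / n = 61 / 7 = 8.7143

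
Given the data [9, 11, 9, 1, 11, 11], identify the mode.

11

Step 1: Count the frequency of each value:
  1: appears 1 time(s)
  9: appears 2 time(s)
  11: appears 3 time(s)
Step 2: The value 11 appears most frequently (3 times).
Step 3: Mode = 11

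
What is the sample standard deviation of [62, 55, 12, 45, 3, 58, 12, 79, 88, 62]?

29.3

Step 1: Compute the mean: 47.6
Step 2: Sum of squared deviations from the mean: 7726.4
Step 3: Sample variance = 7726.4 / 9 = 858.4889
Step 4: Standard deviation = sqrt(858.4889) = 29.3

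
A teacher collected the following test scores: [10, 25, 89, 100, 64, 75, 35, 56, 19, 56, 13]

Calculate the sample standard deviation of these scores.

31.1258

Step 1: Compute the mean: 49.2727
Step 2: Sum of squared deviations from the mean: 9688.1818
Step 3: Sample variance = 9688.1818 / 10 = 968.8182
Step 4: Standard deviation = sqrt(968.8182) = 31.1258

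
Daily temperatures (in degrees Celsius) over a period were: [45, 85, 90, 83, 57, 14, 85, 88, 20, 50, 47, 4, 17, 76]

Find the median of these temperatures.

53.5

Step 1: Sort the data in ascending order: [4, 14, 17, 20, 45, 47, 50, 57, 76, 83, 85, 85, 88, 90]
Step 2: The number of values is n = 14.
Step 3: Since n is even, the median is the average of positions 7 and 8:
  Median = (50 + 57) / 2 = 53.5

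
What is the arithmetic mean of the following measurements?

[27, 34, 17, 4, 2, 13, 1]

14

Step 1: Sum all values: 27 + 34 + 17 + 4 + 2 + 13 + 1 = 98
Step 2: Count the number of values: n = 7
Step 3: Mean = sum / n = 98 / 7 = 14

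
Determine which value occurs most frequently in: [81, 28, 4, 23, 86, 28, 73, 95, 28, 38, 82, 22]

28

Step 1: Count the frequency of each value:
  4: appears 1 time(s)
  22: appears 1 time(s)
  23: appears 1 time(s)
  28: appears 3 time(s)
  38: appears 1 time(s)
  73: appears 1 time(s)
  81: appears 1 time(s)
  82: appears 1 time(s)
  86: appears 1 time(s)
  95: appears 1 time(s)
Step 2: The value 28 appears most frequently (3 times).
Step 3: Mode = 28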